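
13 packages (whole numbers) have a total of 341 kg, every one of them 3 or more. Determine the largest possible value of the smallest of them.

26

If every one of the 13 were at least 27, the total would be at least 13 × 27 = 351 > 341.
Taking 10 copies of 26 and 3 copies of 27 gives exactly 341, so 26 is attained.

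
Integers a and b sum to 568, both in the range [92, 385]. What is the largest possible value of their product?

80656

For a fixed sum, the product ab is largest when a and b are as close as possible.
Taking a = 284 and b = 284 (both in [92, 385]) gives ab = 80656.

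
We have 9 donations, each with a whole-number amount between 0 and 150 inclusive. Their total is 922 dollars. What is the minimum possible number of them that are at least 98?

Each value short of 98 is at most 97, costing at least 150 − 97 = 53 against the maximum total of 1350.
We can afford to lose at most 1350 − 922 = 428, so at most ⌊428/53⌋ = 8 fall short, and at least 1 are ≥ 98.
Exactly 1 works: 1 value at 150 and 8 at 97 total 926; lower one of the high values by 4 (still ≥ 98) to hit 922.

1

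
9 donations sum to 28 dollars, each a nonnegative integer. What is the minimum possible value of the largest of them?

Some value must be at least ⌈28/9⌉ = 4, since 9 × 3 = 27 < 28.
Taking 8 copies of 3 and 1 copy of 4 gives exactly 28, so 4 is attained.

4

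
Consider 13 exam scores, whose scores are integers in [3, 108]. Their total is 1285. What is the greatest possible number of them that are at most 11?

Suppose k of them are at most 11. Those contribute at most 11 each and the rest at most 108 each.
So the total is at most 11k + 108(13 − k) = 1404 − 97k. This must still be ≥ 1285, so k ≤ 1.
k = 1 is achieved by 1 value at 11 and 12 at 108, total 1307; lower one of the 108's by 22 (still > 11) to reach 1285.

1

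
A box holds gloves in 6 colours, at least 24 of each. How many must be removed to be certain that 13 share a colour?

You could draw 12 of every colour without reaching 13 of any — 72 in all.
One more forces 13 of some colour, so 72 + 1 = 73.

73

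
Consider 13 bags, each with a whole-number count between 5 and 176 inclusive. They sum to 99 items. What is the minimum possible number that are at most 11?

9

Let j be the number exceeding 11. Then the total is ≥ 12·j + 5·(13 − j) = 65 + 7j.
So 7j ≤ 34 and j ≤ 4; hence at least 13 − 4 = 9 are ≤ 11.
Exactly 9 works: 9 values at 5 and 4 at 12 total 93; raise one of the low values by 6 (still ≤ 11) to hit 99.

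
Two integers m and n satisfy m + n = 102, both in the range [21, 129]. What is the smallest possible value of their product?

For a fixed sum, mn is smallest when m and n are as far apart as possible.
At the endpoint m = 21, n = 102 − 21 = 81, so mn = 21 × 81 = 1701.

1701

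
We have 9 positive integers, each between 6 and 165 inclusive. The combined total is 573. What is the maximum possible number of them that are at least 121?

4

If k of the values are ≥ 121, the total is ≥ 121k + 6(9 − k).
Setting 121k + 6(9 − k) ≤ 573 gives 115k ≤ 519, so k ≤ 4.
k = 4 is achieved by 4 values at 121 and 5 at 6, total 514; add 59 to one value (staying below 121) to reach 573.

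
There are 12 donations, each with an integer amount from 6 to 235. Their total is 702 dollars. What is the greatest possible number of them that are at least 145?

4

With k values at 145 or above and the rest at least 6, the sum is at least 72 + 139k.
Since the sum is 702, we need 139k ≤ 630, i.e. k ≤ 4.
k = 4 is achieved by 4 values at 145 and 8 at 6, total 628; add 74 to one value (staying below 145) to reach 702.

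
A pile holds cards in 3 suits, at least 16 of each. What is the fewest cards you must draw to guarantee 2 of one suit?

4

In the worst case you draw 1 of each of the 3 suits: 3 × 1 = 3.
One more forces 2 of some suit, so 3 + 1 = 4.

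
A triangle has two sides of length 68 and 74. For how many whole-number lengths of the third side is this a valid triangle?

The triangle inequality gives |68 − 74| < c < 68 + 74, i.e. 6 < c < 142.
So c can be any integer from 7 to 141: 135 values.

135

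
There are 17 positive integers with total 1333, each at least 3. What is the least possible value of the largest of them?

79

The 17 values sum to 1333, so their maximum is at least ⌈1333/17⌉ = 79.
Equality holds with 7 values of 79 and 10 values of 78.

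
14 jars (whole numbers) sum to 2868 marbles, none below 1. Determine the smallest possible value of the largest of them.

205

Some value must be at least ⌈2868/14⌉ = 205, since 14 × 204 = 2856 < 2868.
Equality holds with 12 values of 205 and 2 values of 204.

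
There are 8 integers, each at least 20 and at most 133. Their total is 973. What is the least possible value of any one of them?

42

To make one integer as small as possible, make the other 7 as large as possible.
The other 7 contribute at most 7 × 133 = 931, leaving at least 973 − 931 = 42.
Since 42 ≥ 20, this is achievable: one at 42 and 7 at 133.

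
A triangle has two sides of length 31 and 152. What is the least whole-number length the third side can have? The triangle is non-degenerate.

122

The third side must exceed |31 − 152| = 121.
The smallest integer above 121 is 122.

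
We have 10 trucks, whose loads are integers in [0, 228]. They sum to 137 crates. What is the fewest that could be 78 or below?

If only k of them are at most 78, the other 10 − k are at least 79, so the total is at least (10 − k)·79 + k·0.
This is ≤ 137, so (10 − k)·79 + 0k ≤ 137, which gives k ≥ 9.
Exactly 9 works: 9 values at 0 and 1 at 79 total 79; raise one of the low values by 58 (still ≤ 78) to hit 137.

9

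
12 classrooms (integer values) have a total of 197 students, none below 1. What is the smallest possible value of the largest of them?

17

The average is 197/12 > 16, so not all 12 can be 16 or less; the largest is ≥ 17.
Taking 7 copies of 16 and 5 copies of 17 gives exactly 197, so 17 is attained.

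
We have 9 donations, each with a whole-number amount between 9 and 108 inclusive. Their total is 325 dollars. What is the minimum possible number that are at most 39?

2

Each value above 39 is at least 40, contributing at least 40 − 9 = 31 above the floor 9.
The sum exceeds the floor total 81 by 244, so at most ⌊244/31⌋ = 7 exceed 39, and at least 2 are ≤ 39.
Exactly 2 works: 2 values at 9 and 7 at 40 total 298; raise one of the low values by 27 (still ≤ 39) to hit 325.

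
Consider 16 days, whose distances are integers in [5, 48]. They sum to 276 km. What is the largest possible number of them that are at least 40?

5

If k of the values are ≥ 40, the total is ≥ 40k + 5(16 − k).
Setting 40k + 5(16 − k) ≤ 276 gives 35k ≤ 196, so k ≤ 5.
k = 5 is achieved by 5 values at 40 and 11 at 5, total 255; add 21 to one value (staying below 40) to reach 276.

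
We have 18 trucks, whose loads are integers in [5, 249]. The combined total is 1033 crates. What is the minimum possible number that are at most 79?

6

If only k of them are at most 79, the other 18 − k are at least 80, so the total is at least (18 − k)·80 + k·5.
This is ≤ 1033, so (18 − k)·80 + 5k ≤ 1033, which gives k ≥ 6.
Exactly 6 works: 6 values at 5 and 12 at 80 total 990; raise one of the low values by 43 (still ≤ 79) to hit 1033.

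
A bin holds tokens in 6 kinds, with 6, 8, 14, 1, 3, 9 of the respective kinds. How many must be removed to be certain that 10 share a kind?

In the worst case you take as many as possible of each kind without reaching 10: 6 + 8 + 9 + 1 + 3 + 9 = 36.
The next one must give 10 of some kind, so 36 + 1 = 37.

37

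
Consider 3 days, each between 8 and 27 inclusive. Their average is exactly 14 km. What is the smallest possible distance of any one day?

8

Minimizing one value means maximizing the remaining 2.
The total is 3 × 14 = 42.
The other 2 can take up 2 × 27 = 54 ≥ 42 − 8, so one day can sit at its floor of 8.
Achievable: one at 8 and the other 2 totalling 34, which fits since 2 × 8 ≤ 34 ≤ 2 × 27.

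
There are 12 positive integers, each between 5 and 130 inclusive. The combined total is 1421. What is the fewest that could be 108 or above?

Suppose at most 12 − j of them reach 108; then j values are ≤ 107 and the rest ≤ 130.
The total is then ≤ 107·j + 130·(12 − j) = 1560 − 23j. For this to be ≥ 1421 we need j ≤ 6, so at least 12 − 6 = 6 must reach 108.
Exactly 6 works: 6 values at 130 and 6 at 107 total 1422; lower one of the high values by 1 (still ≥ 108) to hit 1421.

6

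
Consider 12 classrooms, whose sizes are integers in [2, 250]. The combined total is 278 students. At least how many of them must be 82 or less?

If only k of them are at most 82, the other 12 − k are at least 83, so the total is at least (12 − k)·83 + k·2.
This is ≤ 278, so (12 − k)·83 + 2k ≤ 278, which gives k ≥ 9.
Exactly 9 works: 9 values at 2 and 3 at 83 total 267; raise one of the low values by 11 (still ≤ 82) to hit 278.

9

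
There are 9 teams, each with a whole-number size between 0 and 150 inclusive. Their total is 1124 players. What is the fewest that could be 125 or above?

1

If only k of them are at least 125, the other 9 − k are at most 124, so the total is at most k·150 + (9 − k)·124.
This must reach 1124, so k·150 + (9 − k)·124 ≥ 1124, giving k ≥ 1.
Exactly 1 works: 1 value at 150 and 8 at 124 total 1142; lower one of the high values by 18 (still ≥ 125) to hit 1124.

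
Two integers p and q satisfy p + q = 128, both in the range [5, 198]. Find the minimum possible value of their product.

615

For a fixed sum, pq is smallest when p and q are as far apart as possible.
The extreme feasible split is p = 5, q = 123, giving pq = 615.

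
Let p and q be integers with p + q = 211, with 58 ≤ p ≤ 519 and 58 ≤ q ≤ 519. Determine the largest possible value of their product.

11130

With p + q fixed, pq peaks when the two are closest together.
Taking p = 105 and q = 106 (both in [58, 519]) gives pq = 11130.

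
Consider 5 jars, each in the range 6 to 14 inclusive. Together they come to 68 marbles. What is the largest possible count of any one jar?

Maximizing one value means minimizing the remaining 4.
The other 4 contribute at least 4 × 6 = 24, leaving at most 68 − 24 = 44.
But each jar is capped at 14, so the maximum is 14.
Achievable: one at 14 and the other 4 totalling 54, which fits since 4 × 6 ≤ 54 ≤ 4 × 14.

14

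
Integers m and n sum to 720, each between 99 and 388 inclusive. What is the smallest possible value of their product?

Since m + n is fixed, pushing one of them to its bound minimizes the product.
At the endpoint m = 332, n = 720 − 332 = 388, so mn = 332 × 388 = 128816.

128816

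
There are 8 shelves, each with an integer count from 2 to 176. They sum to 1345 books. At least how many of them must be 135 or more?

Suppose at most 8 − j of them reach 135; then j values are ≤ 134 and the rest ≤ 176.
The total is then ≤ 134·j + 176·(8 − j) = 1408 − 42j. For this to be ≥ 1345 we need j ≤ 1, so at least 8 − 1 = 7 must reach 135.
Exactly 7 works: 7 values at 176 and 1 at 134 total 1366; lower one of the high values by 21 (still ≥ 135) to hit 1345.

7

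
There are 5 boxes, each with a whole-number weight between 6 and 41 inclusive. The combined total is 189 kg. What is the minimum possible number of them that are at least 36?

If only k of them are at least 36, the other 5 − k are at most 35, so the total is at most k·41 + (5 − k)·35.
This must reach 189, so k·41 + (5 − k)·35 ≥ 189, giving k ≥ 3.
Exactly 3 works: 3 values at 41 and 2 at 35 total 193; lower one of the high values by 4 (still ≥ 36) to hit 189.

3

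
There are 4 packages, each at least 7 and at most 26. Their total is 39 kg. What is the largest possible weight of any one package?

18

Maximizing one value means minimizing the remaining 3.
The other 3 contribute at least 3 × 7 = 21, leaving at most 39 − 21 = 18.
Since 18 ≤ 26, this is achievable: one at 18 and 3 at 7.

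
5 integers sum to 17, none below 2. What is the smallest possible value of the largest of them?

4

If every one of the 5 were at most 3, the total would be at most 5 × 3 = 15 < 17.
Taking 3 copies of 3 and 2 copies of 4 gives exactly 17, so 4 is attained.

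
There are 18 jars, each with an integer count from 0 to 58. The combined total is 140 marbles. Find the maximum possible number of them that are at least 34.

4

With k values at 34 or above and the rest at least 0, the sum is at least 0 + 34k.
Since the sum is 140, we need 34k ≤ 140, i.e. k ≤ 4.
k = 4 is achieved by 4 values at 34 and 14 at 0, total 136; add 4 to one value (staying below 34) to reach 140.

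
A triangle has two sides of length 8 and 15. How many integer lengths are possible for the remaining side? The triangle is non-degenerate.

15

The triangle inequality gives |8 − 15| < c < 8 + 15, i.e. 7 < c < 23.
So c can be any integer from 8 to 22: 15 values.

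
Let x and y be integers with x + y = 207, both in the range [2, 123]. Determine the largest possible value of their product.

For a fixed sum, the product xy is largest when x and y are as close as possible.
Taking x = 103 and y = 104 (both in [2, 123]) gives xy = 10712.

10712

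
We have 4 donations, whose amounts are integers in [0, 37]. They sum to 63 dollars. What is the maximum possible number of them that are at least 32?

1

Suppose k of them are at least 32. Those contribute at least 32 each and the other 4 − k at least 0 each.
So the total is at least 32k + 0(4 − k) = 0 + 32k. This must be ≤ 63, giving k ≤ 1.
k = 1 is achieved by 1 value at 32 and 3 at 0, total 32; add 31 to one value (staying below 32) to reach 63.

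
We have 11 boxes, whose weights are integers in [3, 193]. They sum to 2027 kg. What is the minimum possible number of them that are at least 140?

If only k of them are at least 140, the other 11 − k are at most 139, so the total is at most k·193 + (11 − k)·139.
This must reach 2027, so k·193 + (11 − k)·139 ≥ 2027, giving k ≥ 10.
Exactly 10 works: 10 values at 193 and 1 at 139 total 2069; lower one of the high values by 42 (still ≥ 140) to hit 2027.

10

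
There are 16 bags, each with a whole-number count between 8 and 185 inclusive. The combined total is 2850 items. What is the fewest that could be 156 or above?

13

Each value short of 156 is at most 155, costing at least 185 − 155 = 30 against the maximum total of 2960.
We can afford to lose at most 2960 − 2850 = 110, so at most ⌊110/30⌋ = 3 fall short, and at least 13 are ≥ 156.
Exactly 13 works: 13 values at 185 and 3 at 155 total 2870; lower one of the high values by 20 (still ≥ 156) to hit 2850.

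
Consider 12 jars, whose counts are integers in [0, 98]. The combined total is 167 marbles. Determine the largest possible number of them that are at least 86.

1

With k values at 86 or above and the rest at least 0, the sum is at least 0 + 86k.
Since the sum is 167, we need 86k ≤ 167, i.e. k ≤ 1.
k = 1 is achieved by 1 value at 86 and 11 at 0, total 86; add 81 to one value (staying below 86) to reach 167.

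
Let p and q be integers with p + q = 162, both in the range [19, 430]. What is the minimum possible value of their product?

2717

Since p + q is fixed, pushing one of them to its bound minimizes the product.
At the endpoint p = 19, q = 162 − 19 = 143, so pq = 19 × 143 = 2717.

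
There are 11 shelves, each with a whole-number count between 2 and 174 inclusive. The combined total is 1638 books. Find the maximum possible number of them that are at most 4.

1

Suppose k of them are at most 4. Those contribute at most 4 each and the rest at most 174 each.
So the total is at most 4k + 174(11 − k) = 1914 − 170k. This must still be ≥ 1638, so k ≤ 1.
k = 1 is achieved by 1 value at 4 and 10 at 174, total 1744; lower one of the 174's by 106 (still > 4) to reach 1638.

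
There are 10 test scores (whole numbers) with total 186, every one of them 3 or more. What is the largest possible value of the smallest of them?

The 10 values sum to 186, so their minimum is at most ⌊186/10⌋ = 18.
Achievable: 4 of them at 18 and 6 at 19 total 186.

18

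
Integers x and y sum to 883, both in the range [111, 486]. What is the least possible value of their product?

Since x + y is fixed, pushing one of them to its bound minimizes the product.
The extreme feasible split is x = 397, y = 486, giving xy = 192942.

192942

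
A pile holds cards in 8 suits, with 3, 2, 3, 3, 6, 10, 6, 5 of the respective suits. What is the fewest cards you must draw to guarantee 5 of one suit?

28

In the worst case you take as many as possible of each suit without reaching 5: 3 + 2 + 3 + 3 + 4 + 4 + 4 + 4 = 27.
The next one must give 5 of some suit, so 27 + 1 = 28.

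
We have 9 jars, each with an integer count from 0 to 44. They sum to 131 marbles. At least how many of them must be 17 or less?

Let j be the number exceeding 17. Then the total is ≥ 18·j + 0·(9 − j) = 0 + 18j.
So 18j ≤ 131 and j ≤ 7; hence at least 9 − 7 = 2 are ≤ 17.
Exactly 2 works: 2 values at 0 and 7 at 18 total 126; raise one of the low values by 5 (still ≤ 17) to hit 131.

2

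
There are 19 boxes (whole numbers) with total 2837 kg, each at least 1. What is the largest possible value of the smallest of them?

If every one of the 19 were at least 150, the total would be at least 19 × 150 = 2850 > 2837.
Equality holds with 13 values of 149 and 6 values of 150.

149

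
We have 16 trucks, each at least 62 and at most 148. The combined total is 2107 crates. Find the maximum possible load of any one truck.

148

Maximizing one value means minimizing the remaining 15.
The other 15 contribute at least 15 × 62 = 930, leaving at most 2107 − 930 = 1177.
But each truck is capped at 148, so the maximum is 148.
Achievable: one at 148 and the other 15 totalling 1959, which fits since 15 × 62 ≤ 1959 ≤ 15 × 148.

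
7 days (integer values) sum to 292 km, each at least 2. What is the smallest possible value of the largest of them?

42

The 7 values sum to 292, so their maximum is at least ⌈292/7⌉ = 42.
Taking 2 copies of 41 and 5 copies of 42 gives exactly 292, so 42 is attained.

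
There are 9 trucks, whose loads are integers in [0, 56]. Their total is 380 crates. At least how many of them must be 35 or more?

Suppose at most 9 − j of them reach 35; then j values are ≤ 34 and the rest ≤ 56.
The total is then ≤ 34·j + 56·(9 − j) = 504 − 22j. For this to be ≥ 380 we need j ≤ 5, so at least 9 − 5 = 4 must reach 35.
Exactly 4 works: 4 values at 56 and 5 at 34 total 394; lower one of the high values by 14 (still ≥ 35) to hit 380.

4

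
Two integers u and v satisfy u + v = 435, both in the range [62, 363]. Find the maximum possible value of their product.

uv = u(435 − u) is maximized when u is as near 435/2 as the bounds allow.
Taking u = 217 and v = 218 (both in [62, 363]) gives uv = 47306.

47306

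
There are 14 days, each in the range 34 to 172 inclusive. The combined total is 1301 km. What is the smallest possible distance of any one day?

34

To make one day as small as possible, make the other 13 as large as possible.
The other 13 can take up 13 × 172 = 2236 ≥ 1301 − 34, so one day can sit at its floor of 34.
Achievable: one at 34 and the other 13 totalling 1267, which fits since 13 × 34 ≤ 1267 ≤ 13 × 172.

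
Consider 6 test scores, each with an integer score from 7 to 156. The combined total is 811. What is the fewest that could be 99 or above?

Suppose at most 6 − j of them reach 99; then j values are ≤ 98 and the rest ≤ 156.
The total is then ≤ 98·j + 156·(6 − j) = 936 − 58j. For this to be ≥ 811 we need j ≤ 2, so at least 6 − 2 = 4 must reach 99.
Exactly 4 works: 4 values at 156 and 2 at 98 total 820; lower one of the high values by 9 (still ≥ 99) to hit 811.

4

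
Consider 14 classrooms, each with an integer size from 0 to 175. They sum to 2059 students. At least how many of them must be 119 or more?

8

Suppose at most 14 − j of them reach 119; then j values are ≤ 118 and the rest ≤ 175.
The total is then ≤ 118·j + 175·(14 − j) = 2450 − 57j. For this to be ≥ 2059 we need j ≤ 6, so at least 14 − 6 = 8 must reach 119.
Exactly 8 works: 8 values at 175 and 6 at 118 total 2108; lower one of the high values by 49 (still ≥ 119) to hit 2059.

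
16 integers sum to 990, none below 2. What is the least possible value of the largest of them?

62

The 16 values sum to 990, so their maximum is at least ⌈990/16⌉ = 62.
Taking 2 copies of 61 and 14 copies of 62 gives exactly 990, so 62 is attained.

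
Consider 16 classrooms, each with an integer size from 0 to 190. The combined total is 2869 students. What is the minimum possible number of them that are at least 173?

If only k of them are at least 173, the other 16 − k are at most 172, so the total is at most k·190 + (16 − k)·172.
This must reach 2869, so k·190 + (16 − k)·172 ≥ 2869, giving k ≥ 7.
Exactly 7 works: 7 values at 190 and 9 at 172 total 2878; lower one of the high values by 9 (still ≥ 173) to hit 2869.

7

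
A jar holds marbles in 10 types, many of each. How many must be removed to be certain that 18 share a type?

In the worst case you draw 17 of each of the 10 types: 10 × 17 = 170.
One more forces 18 of some type, so 170 + 1 = 171.

171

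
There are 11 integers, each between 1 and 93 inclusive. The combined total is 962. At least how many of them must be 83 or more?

6

Suppose at most 11 − j of them reach 83; then j values are ≤ 82 and the rest ≤ 93.
The total is then ≤ 82·j + 93·(11 − j) = 1023 − 11j. For this to be ≥ 962 we need j ≤ 5, so at least 11 − 5 = 6 must reach 83.
Exactly 6 works: 6 values at 93 and 5 at 82 total 968; lower one of the high values by 6 (still ≥ 83) to hit 962.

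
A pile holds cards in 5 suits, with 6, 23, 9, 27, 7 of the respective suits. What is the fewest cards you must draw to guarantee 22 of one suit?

65

In the worst case you take as many as possible of each suit without reaching 22: 6 + 21 + 9 + 21 + 7 = 64.
The next one must give 22 of some suit, so 64 + 1 = 65.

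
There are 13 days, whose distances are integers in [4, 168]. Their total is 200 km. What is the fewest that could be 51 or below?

10

If only k of them are at most 51, the other 13 − k are at least 52, so the total is at least (13 − k)·52 + k·4.
This is ≤ 200, so (13 − k)·52 + 4k ≤ 200, which gives k ≥ 10.
Exactly 10 works: 10 values at 4 and 3 at 52 total 196; raise one of the low values by 4 (still ≤ 51) to hit 200.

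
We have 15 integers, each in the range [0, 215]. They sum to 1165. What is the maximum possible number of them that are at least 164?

7

With k values at 164 or above and the rest at least 0, the sum is at least 0 + 164k.
Since the sum is 1165, we need 164k ≤ 1165, i.e. k ≤ 7.
k = 7 is achieved by 7 values at 164 and 8 at 0, total 1148; add 17 to one value (staying below 164) to reach 1165.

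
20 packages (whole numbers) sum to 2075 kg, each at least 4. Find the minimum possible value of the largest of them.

104

Some value must be at least ⌈2075/20⌉ = 104, since 20 × 103 = 2060 < 2075.
Achievable: 15 of them at 104 and 5 at 103 total 2075.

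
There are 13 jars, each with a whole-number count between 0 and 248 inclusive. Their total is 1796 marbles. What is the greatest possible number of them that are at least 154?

11

With k values at 154 or above and the rest at least 0, the sum is at least 0 + 154k.
Since the sum is 1796, we need 154k ≤ 1796, i.e. k ≤ 11.
k = 11 is achieved by 11 values at 154 and 2 at 0, total 1694; add 102 to one value (staying below 154) to reach 1796.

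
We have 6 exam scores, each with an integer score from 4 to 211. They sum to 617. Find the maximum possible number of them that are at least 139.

If k of the values are ≥ 139, the total is ≥ 139k + 4(6 − k).
Setting 139k + 4(6 − k) ≤ 617 gives 135k ≤ 593, so k ≤ 4.
k = 4 is achieved by 4 values at 139 and 2 at 4, total 564; add 53 to one value (staying below 139) to reach 617.

4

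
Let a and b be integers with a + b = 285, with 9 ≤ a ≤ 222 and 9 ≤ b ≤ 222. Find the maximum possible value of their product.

ab = a(285 − a) is maximized when a is as near 285/2 as the bounds allow.
Taking a = 142 and b = 143 (both in [9, 222]) gives ab = 20306.

20306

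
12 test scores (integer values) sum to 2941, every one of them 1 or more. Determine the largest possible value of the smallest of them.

The average is 2941/12 < 246, so some value is ≤ 245.
Equality holds with 11 values of 245 and 1 value of 246.

245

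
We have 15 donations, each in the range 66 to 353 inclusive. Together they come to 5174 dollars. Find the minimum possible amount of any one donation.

Minimizing one value means maximizing the remaining 14.
The other 14 contribute at most 14 × 353 = 4942, leaving at least 5174 − 4942 = 232.
Since 232 ≥ 66, this is achievable: one at 232 and 14 at 353.

232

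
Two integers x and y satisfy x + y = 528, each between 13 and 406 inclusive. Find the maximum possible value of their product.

With x + y fixed, xy peaks when the two are closest together.
Taking x = 264 and y = 264 (both in [13, 406]) gives xy = 69696.

69696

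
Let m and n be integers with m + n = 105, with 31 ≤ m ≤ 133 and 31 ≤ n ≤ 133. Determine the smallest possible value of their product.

Since m + n is fixed, pushing one of them to its bound minimizes the product.
At the endpoint m = 31, n = 105 − 31 = 74, so mn = 31 × 74 = 2294.

2294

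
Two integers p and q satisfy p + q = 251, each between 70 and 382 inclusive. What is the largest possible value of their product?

15750

With p + q fixed, pq peaks when the two are closest together.
Taking p = 125 and q = 126 (both in [70, 382]) gives pq = 15750.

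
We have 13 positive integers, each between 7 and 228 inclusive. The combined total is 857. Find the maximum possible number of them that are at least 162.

With k values at 162 or above and the rest at least 7, the sum is at least 91 + 155k.
Since the sum is 857, we need 155k ≤ 766, i.e. k ≤ 4.
k = 4 is achieved by 4 values at 162 and 9 at 7, total 711; add 146 to one value (staying below 162) to reach 857.

4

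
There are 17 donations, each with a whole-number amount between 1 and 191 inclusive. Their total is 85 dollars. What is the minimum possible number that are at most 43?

Each value above 43 is at least 44, contributing at least 44 − 1 = 43 above the floor 1.
The sum exceeds the floor total 17 by 68, so at most ⌊68/43⌋ = 1 exceed 43, and at least 16 are ≤ 43.
Exactly 16 works: 16 values at 1 and 1 at 44 total 60; raise one of the low values by 25 (still ≤ 43) to hit 85.

16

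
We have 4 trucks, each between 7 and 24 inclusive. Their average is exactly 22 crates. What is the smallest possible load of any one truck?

16

To make one truck as small as possible, make the other 3 as large as possible.
The total is 4 × 22 = 88.
The other 3 contribute at most 3 × 24 = 72, leaving at least 88 − 72 = 16.
Since 16 ≥ 7, this is achievable: one at 16 and 3 at 24.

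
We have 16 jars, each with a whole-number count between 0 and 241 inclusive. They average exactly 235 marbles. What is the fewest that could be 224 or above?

The total is 16 × 235 = 3760.
If only k of them are at least 224, the other 16 − k are at most 223, so the total is at most k·241 + (16 − k)·223.
This must reach 3760, so k·241 + (16 − k)·223 ≥ 3760, giving k ≥ 11.
Exactly 11 works: 11 values at 241 and 5 at 223 total 3766; lower one of the high values by 6 (still ≥ 224) to hit 3760.

11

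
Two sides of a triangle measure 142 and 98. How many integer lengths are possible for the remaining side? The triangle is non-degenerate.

The triangle inequality gives |142 − 98| < c < 142 + 98, i.e. 44 < c < 240.
So c can be any integer from 45 to 239: 195 values.

195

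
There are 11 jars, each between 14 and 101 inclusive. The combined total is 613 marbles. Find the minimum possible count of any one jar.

14

Minimizing one value means maximizing the remaining 10.
The other 10 can take up 10 × 101 = 1010 ≥ 613 − 14, so one jar can sit at its floor of 14.
Achievable: one at 14 and the other 10 totalling 599, which fits since 10 × 14 ≤ 599 ≤ 10 × 101.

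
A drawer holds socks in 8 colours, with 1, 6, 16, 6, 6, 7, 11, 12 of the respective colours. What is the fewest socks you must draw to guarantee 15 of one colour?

64

In the worst case you take as many as possible of each colour without reaching 15: 1 + 6 + 14 + 6 + 6 + 7 + 11 + 12 = 63.
The next one must give 15 of some colour, so 63 + 1 = 64.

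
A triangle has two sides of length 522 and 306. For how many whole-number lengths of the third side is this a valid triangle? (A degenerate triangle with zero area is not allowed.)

The triangle inequality gives |522 − 306| < c < 522 + 306, i.e. 216 < c < 828.
So c can be any integer from 217 to 827: 611 values.

611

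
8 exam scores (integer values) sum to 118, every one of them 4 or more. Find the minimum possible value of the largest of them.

15

The 8 values sum to 118, so their maximum is at least ⌈118/8⌉ = 15.
Taking 2 copies of 14 and 6 copies of 15 gives exactly 118, so 15 is attained.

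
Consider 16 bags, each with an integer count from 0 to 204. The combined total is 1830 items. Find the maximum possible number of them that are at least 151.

12

With k values at 151 or above and the rest at least 0, the sum is at least 0 + 151k.
Since the sum is 1830, we need 151k ≤ 1830, i.e. k ≤ 12.
k = 12 is achieved by 12 values at 151 and 4 at 0, total 1812; add 18 to one value (staying below 151) to reach 1830.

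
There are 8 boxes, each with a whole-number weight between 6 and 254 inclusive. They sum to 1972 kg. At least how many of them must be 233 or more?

Suppose at most 8 − j of them reach 233; then j values are ≤ 232 and the rest ≤ 254.
The total is then ≤ 232·j + 254·(8 − j) = 2032 − 22j. For this to be ≥ 1972 we need j ≤ 2, so at least 8 − 2 = 6 must reach 233.
Exactly 6 works: 6 values at 254 and 2 at 232 total 1988; lower one of the high values by 16 (still ≥ 233) to hit 1972.

6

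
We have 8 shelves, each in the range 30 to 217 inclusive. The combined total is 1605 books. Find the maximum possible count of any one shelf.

217

To make one shelf as large as possible, make the other 7 as small as possible.
The other 7 contribute at least 7 × 30 = 210, leaving at most 1605 − 210 = 1395.
But each shelf is capped at 217, so the maximum is 217.
Achievable: one at 217 and the other 7 totalling 1388, which fits since 7 × 30 ≤ 1388 ≤ 7 × 217.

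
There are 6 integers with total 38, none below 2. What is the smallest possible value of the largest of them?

7

If every one of the 6 were at most 6, the total would be at most 6 × 6 = 36 < 38.
Equality holds with 2 values of 7 and 4 values of 6.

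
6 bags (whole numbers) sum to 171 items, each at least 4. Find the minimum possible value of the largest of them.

29

The 6 values sum to 171, so their maximum is at least ⌈171/6⌉ = 29.
Taking 3 copies of 28 and 3 copies of 29 gives exactly 171, so 29 is attained.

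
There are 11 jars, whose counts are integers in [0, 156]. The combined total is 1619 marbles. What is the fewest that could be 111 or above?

Suppose at most 11 − j of them reach 111; then j values are ≤ 110 and the rest ≤ 156.
The total is then ≤ 110·j + 156·(11 − j) = 1716 − 46j. For this to be ≥ 1619 we need j ≤ 2, so at least 11 − 2 = 9 must reach 111.
Exactly 9 works: 9 values at 156 and 2 at 110 total 1624; lower one of the high values by 5 (still ≥ 111) to hit 1619.

9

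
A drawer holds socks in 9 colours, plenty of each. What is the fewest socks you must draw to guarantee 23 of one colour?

199

You could draw 22 of every colour without reaching 23 of any — 198 in all.
One more forces 23 of some colour, so 198 + 1 = 199.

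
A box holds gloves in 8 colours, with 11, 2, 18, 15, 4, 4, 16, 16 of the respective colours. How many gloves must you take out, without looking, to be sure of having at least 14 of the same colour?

In the worst case you take as many as possible of each colour without reaching 14: 11 + 2 + 13 + 13 + 4 + 4 + 13 + 13 = 73.
The next one must give 14 of some colour, so 73 + 1 = 74.

74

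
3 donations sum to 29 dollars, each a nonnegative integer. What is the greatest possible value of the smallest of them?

The 3 values sum to 29, so their minimum is at most ⌊29/3⌋ = 9.
Equality holds with 1 value of 9 and 2 values of 10.

9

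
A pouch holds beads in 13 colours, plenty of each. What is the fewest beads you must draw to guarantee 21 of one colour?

261

You could draw 20 of every colour without reaching 21 of any — 260 in all.
One more forces 21 of some colour, so 260 + 1 = 261.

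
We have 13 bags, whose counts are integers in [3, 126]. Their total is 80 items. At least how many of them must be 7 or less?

If only k of them are at most 7, the other 13 − k are at least 8, so the total is at least (13 − k)·8 + k·3.
This is ≤ 80, so (13 − k)·8 + 3k ≤ 80, which gives k ≥ 5.
Exactly 5 works: 5 values at 3 and 8 at 8 total 79; raise one of the low values by 1 (still ≤ 7) to hit 80.

5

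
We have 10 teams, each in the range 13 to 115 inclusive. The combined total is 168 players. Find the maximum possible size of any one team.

To make one team as large as possible, make the other 9 as small as possible.
The other 9 contribute at least 9 × 13 = 117, leaving at most 168 − 117 = 51.
Since 51 ≤ 115, this is achievable: one at 51 and 9 at 13.

51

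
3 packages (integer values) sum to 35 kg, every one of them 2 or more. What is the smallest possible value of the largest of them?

12

The 3 values sum to 35, so their maximum is at least ⌈35/3⌉ = 12.
Achievable: 2 of them at 12 and 1 at 11 total 35.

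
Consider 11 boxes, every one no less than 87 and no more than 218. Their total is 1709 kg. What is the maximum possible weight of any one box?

To make one box as large as possible, make the other 10 as small as possible.
The other 10 contribute at least 10 × 87 = 870, leaving at most 1709 − 870 = 839.
But each box is capped at 218, so the maximum is 218.
Achievable: one at 218 and the other 10 totalling 1491, which fits since 10 × 87 ≤ 1491 ≤ 10 × 218.

218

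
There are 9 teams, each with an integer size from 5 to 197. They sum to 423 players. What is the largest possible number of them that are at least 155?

If k of the values are ≥ 155, the total is ≥ 155k + 5(9 − k).
Setting 155k + 5(9 − k) ≤ 423 gives 150k ≤ 378, so k ≤ 2.
k = 2 is achieved by 2 values at 155 and 7 at 5, total 345; add 78 to one value (staying below 155) to reach 423.

2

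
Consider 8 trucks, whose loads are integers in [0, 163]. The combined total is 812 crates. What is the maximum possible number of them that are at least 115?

Suppose k of them are at least 115. Those contribute at least 115 each and the other 8 − k at least 0 each.
So the total is at least 115k + 0(8 − k) = 0 + 115k. This must be ≤ 812, giving k ≤ 7.
k = 7 is achieved by 7 values at 115 and 1 at 0, total 805; add 7 to one value (staying below 115) to reach 812.

7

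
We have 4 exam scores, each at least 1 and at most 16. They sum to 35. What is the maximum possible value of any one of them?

16

Maximizing one value means minimizing the remaining 3.
The other 3 contribute at least 3 × 1 = 3, leaving at most 35 − 3 = 32.
But each score is capped at 16, so the maximum is 16.
Achievable: one at 16 and the other 3 totalling 19, which fits since 3 × 1 ≤ 19 ≤ 3 × 16.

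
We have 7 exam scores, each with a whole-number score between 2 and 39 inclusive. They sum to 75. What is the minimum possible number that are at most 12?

Each value above 12 is at least 13, contributing at least 13 − 2 = 11 above the floor 2.
The sum exceeds the floor total 14 by 61, so at most ⌊61/11⌋ = 5 exceed 12, and at least 2 are ≤ 12.
Exactly 2 works: 2 values at 2 and 5 at 13 total 69; raise one of the low values by 6 (still ≤ 12) to hit 75.

2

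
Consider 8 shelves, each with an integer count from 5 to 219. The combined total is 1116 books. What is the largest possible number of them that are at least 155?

With k values at 155 or above and the rest at least 5, the sum is at least 40 + 150k.
Since the sum is 1116, we need 150k ≤ 1076, i.e. k ≤ 7.
k = 7 is achieved by 7 values at 155 and 1 at 5, total 1090; add 26 to one value (staying below 155) to reach 1116.

7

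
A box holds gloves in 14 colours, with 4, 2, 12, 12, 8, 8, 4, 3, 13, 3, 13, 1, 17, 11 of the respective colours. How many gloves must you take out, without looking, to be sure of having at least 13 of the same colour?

105

In the worst case you take as many as possible of each colour without reaching 13: 4 + 2 + 12 + 12 + 8 + 8 + 4 + 3 + 12 + 3 + 12 + 1 + 12 + 11 = 104.
The next one must give 13 of some colour, so 104 + 1 = 105.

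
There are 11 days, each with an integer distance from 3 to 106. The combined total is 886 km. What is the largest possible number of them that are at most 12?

Suppose k of them are at most 12. Those contribute at most 12 each and the rest at most 106 each.
So the total is at most 12k + 106(11 − k) = 1166 − 94k. This must still be ≥ 886, so k ≤ 2.
k = 2 is achieved by 2 values at 12 and 9 at 106, total 978; lower one of the 106's by 92 (still > 12) to reach 886.

2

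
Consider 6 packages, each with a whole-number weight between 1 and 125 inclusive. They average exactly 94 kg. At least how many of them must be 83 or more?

2

The total is 6 × 94 = 564.
If only k of them are at least 83, the other 6 − k are at most 82, so the total is at most k·125 + (6 − k)·82.
This must reach 564, so k·125 + (6 − k)·82 ≥ 564, giving k ≥ 2.
Exactly 2 works: 2 values at 125 and 4 at 82 total 578; lower one of the high values by 14 (still ≥ 83) to hit 564.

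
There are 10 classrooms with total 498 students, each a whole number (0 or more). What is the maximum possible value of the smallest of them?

49

The average is 498/10 < 50, so some value is ≤ 49.
Equality holds with 2 values of 49 and 8 values of 50.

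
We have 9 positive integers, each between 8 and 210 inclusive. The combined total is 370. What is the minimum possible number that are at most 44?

Each value above 44 is at least 45, contributing at least 45 − 8 = 37 above the floor 8.
The sum exceeds the floor total 72 by 298, so at most ⌊298/37⌋ = 8 exceed 44, and at least 1 are ≤ 44.
Exactly 1 works: 1 value at 8 and 8 at 45 total 368; raise one of the low values by 2 (still ≤ 44) to hit 370.

1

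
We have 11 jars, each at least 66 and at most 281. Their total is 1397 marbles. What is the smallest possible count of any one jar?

66

Minimizing one value means maximizing the remaining 10.
The other 10 can take up 10 × 281 = 2810 ≥ 1397 − 66, so one jar can sit at its floor of 66.
Achievable: one at 66 and the other 10 totalling 1331, which fits since 10 × 66 ≤ 1331 ≤ 10 × 281.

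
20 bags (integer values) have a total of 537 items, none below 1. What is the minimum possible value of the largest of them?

27

The average is 537/20 > 26, so not all 20 can be 26 or less; the largest is ≥ 27.
Taking 3 copies of 26 and 17 copies of 27 gives exactly 537, so 27 is attained.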